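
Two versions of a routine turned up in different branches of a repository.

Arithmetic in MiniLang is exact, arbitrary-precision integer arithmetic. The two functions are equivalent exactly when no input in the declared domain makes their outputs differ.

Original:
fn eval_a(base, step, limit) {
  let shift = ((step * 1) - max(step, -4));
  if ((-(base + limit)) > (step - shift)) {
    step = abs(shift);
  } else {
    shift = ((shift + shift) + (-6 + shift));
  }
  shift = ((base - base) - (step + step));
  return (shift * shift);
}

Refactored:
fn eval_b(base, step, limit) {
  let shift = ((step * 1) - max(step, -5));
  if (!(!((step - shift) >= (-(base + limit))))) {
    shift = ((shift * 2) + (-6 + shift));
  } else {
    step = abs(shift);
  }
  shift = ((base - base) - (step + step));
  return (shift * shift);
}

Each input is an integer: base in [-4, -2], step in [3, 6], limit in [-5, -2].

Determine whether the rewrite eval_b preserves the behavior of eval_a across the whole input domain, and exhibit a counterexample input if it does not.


The suspicious edit (`-4` became `-5`) never changes the result for any input inside the declared domain.
As a probe, take base=-4, step=6, limit=-4: eval_a runs shift = 0; ((-(base + limit)) > (step - shift)) -> true; step = 0; shift = 0; return 0; eval_b runs shift = 0; (!(!((step - shift) >= (-(base + limit))))) -> false; step = 0; shift = 0; return 0; both end at 0.
Every one of the 48 inputs gives matching results.
verdict: equivalent


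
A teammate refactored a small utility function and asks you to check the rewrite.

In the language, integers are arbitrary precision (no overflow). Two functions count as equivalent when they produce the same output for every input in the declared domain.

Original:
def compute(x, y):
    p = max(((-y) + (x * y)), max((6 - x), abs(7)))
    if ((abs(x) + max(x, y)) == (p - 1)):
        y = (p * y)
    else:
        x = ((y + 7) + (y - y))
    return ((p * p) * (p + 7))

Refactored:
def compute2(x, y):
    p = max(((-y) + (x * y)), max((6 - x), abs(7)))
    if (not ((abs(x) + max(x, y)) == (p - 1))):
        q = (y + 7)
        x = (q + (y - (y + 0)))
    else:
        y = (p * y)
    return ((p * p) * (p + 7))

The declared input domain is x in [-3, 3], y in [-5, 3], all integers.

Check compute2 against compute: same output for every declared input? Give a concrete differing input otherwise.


Equivalent — the differences include boolean connective usage differs; statement counts differ; constant usage differs; local variable names differ; arithmetic usage differs, yet no declared input distinguishes the two.
Spot check at x=-3, y=-1 — compute: p becomes 9; next ((abs(x) + max(x, y)) == (p - 1)) evaluates to false; next x becomes 6; next final value 1296. compute2: p becomes 9; next (not ((abs(x) + max(x, y)) == (p - 1))) evaluates to true; next q becomes 6; next x becomes 6; next final value 1296. Both give 1296.
Checked all 63 inputs in the declared domain: the outputs agree on every one.
verdict: equivalent


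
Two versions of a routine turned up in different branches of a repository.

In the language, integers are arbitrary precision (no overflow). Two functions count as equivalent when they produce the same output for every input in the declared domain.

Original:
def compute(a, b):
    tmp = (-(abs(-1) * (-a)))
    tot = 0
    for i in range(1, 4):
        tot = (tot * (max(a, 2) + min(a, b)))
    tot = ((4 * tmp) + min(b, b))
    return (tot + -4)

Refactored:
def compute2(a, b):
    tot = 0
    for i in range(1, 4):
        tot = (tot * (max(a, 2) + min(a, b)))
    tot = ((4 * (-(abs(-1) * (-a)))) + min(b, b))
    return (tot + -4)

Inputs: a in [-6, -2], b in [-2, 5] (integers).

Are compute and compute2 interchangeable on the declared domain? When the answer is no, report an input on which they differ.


The two are interchangeable: statement counts differ, plus local variable names differ, and every declared input agrees.
Tracing a=-6, b=-1: compute: tmp=-6, then tot=0, then (i=1), then tot=0, then (i=2), then tot=0, then (i=3), then tot=0, then tot=-25, then returns -29 | compute2: tot=0, then (i=1), then tot=0, then (i=2), then tot=0, then (i=3), then tot=0, then tot=-25, then returns -29 — matching result -29.
Sweeping the whole domain (40 inputs) finds no disagreement.
verdict: equivalent


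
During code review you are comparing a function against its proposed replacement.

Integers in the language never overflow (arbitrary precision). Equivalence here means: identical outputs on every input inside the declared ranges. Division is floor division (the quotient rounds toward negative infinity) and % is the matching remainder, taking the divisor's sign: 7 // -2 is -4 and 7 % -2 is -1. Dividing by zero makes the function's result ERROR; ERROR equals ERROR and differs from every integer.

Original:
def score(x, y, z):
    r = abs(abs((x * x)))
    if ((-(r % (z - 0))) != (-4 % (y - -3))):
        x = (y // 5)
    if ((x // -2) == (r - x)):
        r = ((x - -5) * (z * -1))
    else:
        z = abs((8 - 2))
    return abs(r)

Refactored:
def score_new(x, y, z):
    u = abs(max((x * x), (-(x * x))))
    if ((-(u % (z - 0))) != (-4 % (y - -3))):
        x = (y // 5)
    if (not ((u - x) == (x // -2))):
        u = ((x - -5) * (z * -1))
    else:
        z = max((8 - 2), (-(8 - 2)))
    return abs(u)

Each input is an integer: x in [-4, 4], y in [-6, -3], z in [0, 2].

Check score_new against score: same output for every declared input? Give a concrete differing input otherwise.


There is a counterexample at x=-4, y=-6, z=1: 16 on one side, 3 on the other.
score: r becomes 16; next ((-(r % (z - 0))) != (-4 % (y - -3))) evaluates to true; next x becomes -2; next ((x // -2) == (r - x)) evaluates to false; next z becomes 6; next final value 16
score_new: u becomes 16; next ((-(u % (z - 0))) != (-4 % (y - -3))) evaluates to true; next x becomes -2; next (not ((u - x) == (x // -2))) evaluates to true; next u becomes -3; next final value 3
verdict: not equivalent; witness: x=-4, y=-6, z=1


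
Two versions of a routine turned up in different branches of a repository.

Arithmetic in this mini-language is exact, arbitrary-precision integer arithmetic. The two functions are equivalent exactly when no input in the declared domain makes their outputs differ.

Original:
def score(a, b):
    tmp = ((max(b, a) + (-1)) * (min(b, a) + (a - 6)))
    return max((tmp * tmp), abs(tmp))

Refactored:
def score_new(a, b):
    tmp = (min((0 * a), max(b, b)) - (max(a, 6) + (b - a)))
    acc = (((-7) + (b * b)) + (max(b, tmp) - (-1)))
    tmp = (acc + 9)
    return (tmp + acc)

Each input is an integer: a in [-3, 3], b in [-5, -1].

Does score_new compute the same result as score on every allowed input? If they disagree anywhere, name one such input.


Consider the input a=-3, b=-5.
score: tmp=56, then returns 3136
score_new: tmp=-9, then acc=14, then tmp=23, then returns 37
3136 against 37: the behavior changed.
verdict: not equivalent; witness: a=-3, b=-5


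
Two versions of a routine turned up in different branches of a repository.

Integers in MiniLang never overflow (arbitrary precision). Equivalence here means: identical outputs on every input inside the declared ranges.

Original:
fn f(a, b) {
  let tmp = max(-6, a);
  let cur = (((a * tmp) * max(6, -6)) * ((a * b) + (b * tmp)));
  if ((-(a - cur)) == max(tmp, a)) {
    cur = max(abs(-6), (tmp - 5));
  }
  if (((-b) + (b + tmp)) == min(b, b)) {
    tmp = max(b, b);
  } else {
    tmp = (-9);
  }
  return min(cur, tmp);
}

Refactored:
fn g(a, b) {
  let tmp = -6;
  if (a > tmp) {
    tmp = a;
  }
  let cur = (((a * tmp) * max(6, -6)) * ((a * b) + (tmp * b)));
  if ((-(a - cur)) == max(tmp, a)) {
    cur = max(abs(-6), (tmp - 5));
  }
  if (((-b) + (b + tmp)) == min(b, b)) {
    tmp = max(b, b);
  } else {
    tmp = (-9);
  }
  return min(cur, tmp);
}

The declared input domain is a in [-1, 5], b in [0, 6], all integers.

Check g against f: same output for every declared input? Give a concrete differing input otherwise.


Side by side, the visible changes include: min/max/abs usage differs; branching structure differs; comparison usage differs; statement counts differ.
Tracing a=4, b=2: f: tmp becomes 4; next cur becomes 1536; next ((-(a - cur)) == max(tmp, a)) evaluates to false; next (((-b) + (b + tmp)) == min(b, b)) evaluates to false; next tmp becomes -9; next final value -9 | g: tmp becomes -6; next (a > tmp) evaluates to true; next tmp becomes 4; next cur becomes 1536; next ((-(a - cur)) == max(tmp, a)) evaluates to false; next (((-b) + (b + tmp)) == min(b, b)) evaluates to false; next tmp becomes -9; next final value -9 — matching result -9.
Sweeping the whole domain (49 inputs) finds no disagreement.
verdict: equivalent


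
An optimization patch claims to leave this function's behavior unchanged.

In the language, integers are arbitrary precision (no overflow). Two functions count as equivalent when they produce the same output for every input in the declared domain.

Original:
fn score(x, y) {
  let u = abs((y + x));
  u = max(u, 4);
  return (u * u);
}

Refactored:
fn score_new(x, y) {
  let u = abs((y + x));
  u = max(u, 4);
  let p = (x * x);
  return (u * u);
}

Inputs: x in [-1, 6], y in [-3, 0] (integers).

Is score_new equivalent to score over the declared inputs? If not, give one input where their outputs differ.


Reading the diff, among the changes: statement counts differ; and local variable names differ; and arithmetic usage differs.
As a probe, take x=5, y=-2: score runs u=3, then u=4, then returns 16; score_new runs u=3, then u=4, then p=25, then returns 16; both end at 16.
An exhaustive pass over the 32 declared inputs shows identical outputs.
verdict: equivalent


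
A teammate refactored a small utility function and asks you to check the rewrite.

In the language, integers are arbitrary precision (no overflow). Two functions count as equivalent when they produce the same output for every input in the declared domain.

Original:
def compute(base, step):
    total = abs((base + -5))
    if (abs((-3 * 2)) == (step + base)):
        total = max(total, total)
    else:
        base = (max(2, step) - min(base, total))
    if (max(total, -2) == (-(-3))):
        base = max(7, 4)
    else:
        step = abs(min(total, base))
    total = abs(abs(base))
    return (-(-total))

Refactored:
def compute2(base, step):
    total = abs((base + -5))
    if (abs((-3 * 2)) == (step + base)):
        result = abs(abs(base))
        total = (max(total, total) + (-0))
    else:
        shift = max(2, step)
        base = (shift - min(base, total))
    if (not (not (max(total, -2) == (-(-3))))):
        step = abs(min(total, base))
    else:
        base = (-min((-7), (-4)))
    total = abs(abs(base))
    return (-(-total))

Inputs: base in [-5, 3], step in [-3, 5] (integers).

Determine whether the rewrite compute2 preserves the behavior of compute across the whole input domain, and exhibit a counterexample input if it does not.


Run the pair on base=-5, step=3.
compute: total = 10; (abs((-3 * 2)) == (step + base)) -> false; base = 8; (max(total, -2) == (-(-3))) -> false; step = 8; total = 8; return 8
compute2: total = 10; (abs((-3 * 2)) == (step + base)) -> false; shift = 3; base = 8; (not (not (max(total, -2) == (-(-3))))) -> false; base = 7; total = 7; return 7
8 and 7 differ, so these are not the same function on this domain.
verdict: not equivalent; witness: base=-5, step=3


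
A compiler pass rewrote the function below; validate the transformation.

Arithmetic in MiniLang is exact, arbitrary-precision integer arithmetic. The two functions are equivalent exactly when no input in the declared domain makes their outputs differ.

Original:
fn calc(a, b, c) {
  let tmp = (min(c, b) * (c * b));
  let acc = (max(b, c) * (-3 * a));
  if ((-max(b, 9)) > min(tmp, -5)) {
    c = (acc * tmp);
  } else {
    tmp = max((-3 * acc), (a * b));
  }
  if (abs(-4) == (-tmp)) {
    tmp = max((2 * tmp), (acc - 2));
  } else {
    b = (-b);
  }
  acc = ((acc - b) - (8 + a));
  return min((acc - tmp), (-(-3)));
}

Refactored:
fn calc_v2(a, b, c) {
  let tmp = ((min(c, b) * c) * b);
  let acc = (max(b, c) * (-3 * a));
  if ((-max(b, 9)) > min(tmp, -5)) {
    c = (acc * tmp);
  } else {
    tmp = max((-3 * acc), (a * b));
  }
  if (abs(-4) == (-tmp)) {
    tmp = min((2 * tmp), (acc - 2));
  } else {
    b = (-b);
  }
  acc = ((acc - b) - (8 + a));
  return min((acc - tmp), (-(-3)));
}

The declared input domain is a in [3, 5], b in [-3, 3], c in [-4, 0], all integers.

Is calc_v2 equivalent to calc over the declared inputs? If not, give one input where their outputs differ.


Take a=4, b=-1, c=-3.
calc: tmp = -9; acc = 12; ((-max(b, 9)) > min(tmp, -5)) -> false; tmp = -4; (abs(-4) == (-tmp)) -> true; tmp = 10; acc = 1; return -9
calc_v2: tmp = -9; acc = 12; ((-max(b, 9)) > min(tmp, -5)) -> false; tmp = -4; (abs(-4) == (-tmp)) -> true; tmp = -8; acc = 1; return 3
-9 vs 3 — the two versions disagree here.
verdict: not equivalent; witness: a=4, b=-1, c=-3


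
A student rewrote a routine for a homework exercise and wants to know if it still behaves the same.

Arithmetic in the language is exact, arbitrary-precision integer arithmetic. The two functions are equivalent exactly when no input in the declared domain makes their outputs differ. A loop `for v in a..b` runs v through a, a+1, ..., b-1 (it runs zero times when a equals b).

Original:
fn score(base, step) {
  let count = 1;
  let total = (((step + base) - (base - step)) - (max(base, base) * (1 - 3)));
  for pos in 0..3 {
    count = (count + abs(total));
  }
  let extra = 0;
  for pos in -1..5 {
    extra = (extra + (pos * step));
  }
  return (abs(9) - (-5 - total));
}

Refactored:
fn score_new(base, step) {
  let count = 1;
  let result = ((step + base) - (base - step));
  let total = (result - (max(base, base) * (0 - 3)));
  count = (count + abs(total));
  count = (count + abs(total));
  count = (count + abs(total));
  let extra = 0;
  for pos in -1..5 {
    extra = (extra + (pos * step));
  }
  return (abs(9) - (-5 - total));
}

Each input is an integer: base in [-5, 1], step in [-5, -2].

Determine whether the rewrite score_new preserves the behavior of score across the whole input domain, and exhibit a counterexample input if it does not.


Run the pair on base=-5, step=-5.
score: count becomes 1; next total becomes -20; next at pos=0:; next count becomes 21; next at pos=1:; next count becomes 41; next at pos=2:; next count becomes 61; next extra becomes 0; next at pos=-1:; next extra becomes 5; next at pos=0:; next extra becomes 5; next at pos=1:; next extra becomes 0; next at pos=2:; next extra becomes -10; next at pos=3:; next extra becomes -25; next at pos=4:; next extra becomes -45; next final value -6
score_new: count becomes 1; next result becomes -10; next total becomes -25; next count becomes 26; next count becomes 51; next count becomes 76; next extra becomes 0; next at pos=-1:; next extra becomes 5; next at pos=0:; next extra becomes 5; next at pos=1:; next extra becomes 0; next at pos=2:; next extra becomes -10; next at pos=3:; next extra becomes -25; next at pos=4:; next extra becomes -45; next final value -11
-6 and -11 differ, so these are not the same function on this domain.
verdict: not equivalent; witness: base=-5, step=-5


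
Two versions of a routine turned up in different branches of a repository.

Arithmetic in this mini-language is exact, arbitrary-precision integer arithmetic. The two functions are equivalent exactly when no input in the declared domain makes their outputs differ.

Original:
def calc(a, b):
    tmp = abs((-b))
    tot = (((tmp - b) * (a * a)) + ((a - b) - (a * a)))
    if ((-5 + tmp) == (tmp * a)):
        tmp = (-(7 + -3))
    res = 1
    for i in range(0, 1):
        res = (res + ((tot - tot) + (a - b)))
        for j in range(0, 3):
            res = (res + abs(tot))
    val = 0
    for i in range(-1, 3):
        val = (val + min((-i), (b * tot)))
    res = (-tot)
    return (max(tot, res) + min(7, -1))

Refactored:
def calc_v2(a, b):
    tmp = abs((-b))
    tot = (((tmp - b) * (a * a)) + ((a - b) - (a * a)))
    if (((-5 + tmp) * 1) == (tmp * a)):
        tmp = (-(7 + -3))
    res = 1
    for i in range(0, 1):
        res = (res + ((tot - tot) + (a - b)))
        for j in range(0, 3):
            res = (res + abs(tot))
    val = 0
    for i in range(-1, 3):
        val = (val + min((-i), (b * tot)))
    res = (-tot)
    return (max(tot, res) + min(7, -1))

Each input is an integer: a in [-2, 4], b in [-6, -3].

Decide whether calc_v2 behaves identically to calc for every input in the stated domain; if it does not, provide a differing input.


The two versions differ — the changes include constant usage differs, and arithmetic usage differs.
Tracing a=4, b=-6: calc: tmp := 6 | tot := 186 | ((-5 + tmp) == (tmp * a)): false | res := 1 | iter i=0: | res := 11 | iter j=0: | res := 197 | iter j=1: | res := 383 | iter j=2: | res := 569 | val := 0 | iter i=-1: | val := -1116 | iter i=0: | val := -2232 | iter i=1: | val := -3348 | iter i=2: | val := -4464 | res := -186 | result 185 | calc_v2: tmp := 6 | tot := 186 | (((-5 + tmp) * 1) == (tmp * a)): false | res := 1 | iter i=0: | res := 11 | iter j=0: | res := 197 | iter j=1: | res := 383 | iter j=2: | res := 569 | val := 0 | iter i=-1: | val := -1116 | iter i=0: | val := -2232 | iter i=1: | val := -3348 | iter i=2: | val := -4464 | res := -186 | result 185 — matching result 185.
Every one of the 28 inputs gives matching results.
verdict: equivalent


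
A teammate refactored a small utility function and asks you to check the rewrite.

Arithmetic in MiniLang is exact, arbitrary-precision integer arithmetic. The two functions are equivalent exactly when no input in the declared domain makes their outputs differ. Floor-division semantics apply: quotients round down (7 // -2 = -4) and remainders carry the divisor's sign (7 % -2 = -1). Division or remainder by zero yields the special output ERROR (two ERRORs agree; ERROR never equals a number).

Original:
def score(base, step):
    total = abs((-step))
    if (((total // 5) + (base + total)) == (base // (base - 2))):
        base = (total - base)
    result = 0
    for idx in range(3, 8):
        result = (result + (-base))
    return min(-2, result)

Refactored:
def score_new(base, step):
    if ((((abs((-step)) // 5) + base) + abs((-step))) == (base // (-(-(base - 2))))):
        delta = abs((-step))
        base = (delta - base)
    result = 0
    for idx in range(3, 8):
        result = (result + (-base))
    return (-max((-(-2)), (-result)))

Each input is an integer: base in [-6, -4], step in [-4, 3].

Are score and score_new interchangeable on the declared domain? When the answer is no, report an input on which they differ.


Although min/max/abs usage differs; also local variable names differ, 24/24 inputs agree.
verdict: equivalent


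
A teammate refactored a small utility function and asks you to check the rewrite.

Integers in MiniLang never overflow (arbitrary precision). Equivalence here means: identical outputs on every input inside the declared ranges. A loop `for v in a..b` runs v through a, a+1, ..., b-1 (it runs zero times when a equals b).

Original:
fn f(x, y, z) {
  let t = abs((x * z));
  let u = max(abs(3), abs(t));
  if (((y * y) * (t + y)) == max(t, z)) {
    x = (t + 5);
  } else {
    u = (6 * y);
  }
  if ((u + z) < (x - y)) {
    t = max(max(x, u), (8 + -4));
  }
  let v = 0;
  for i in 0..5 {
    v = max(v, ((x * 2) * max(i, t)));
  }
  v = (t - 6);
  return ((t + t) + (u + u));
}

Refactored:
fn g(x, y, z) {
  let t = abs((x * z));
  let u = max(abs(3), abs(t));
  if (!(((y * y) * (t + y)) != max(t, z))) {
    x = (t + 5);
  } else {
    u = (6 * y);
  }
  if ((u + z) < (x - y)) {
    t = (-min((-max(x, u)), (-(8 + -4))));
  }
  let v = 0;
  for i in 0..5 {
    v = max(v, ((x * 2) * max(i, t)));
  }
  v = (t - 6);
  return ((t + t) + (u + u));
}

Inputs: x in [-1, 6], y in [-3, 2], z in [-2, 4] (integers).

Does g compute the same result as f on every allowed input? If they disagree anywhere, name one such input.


Side by side, the visible changes include: boolean connective usage differs; comparison usage differs; min/max/abs usage differs.
Spot check at x=0, y=2, z=2 — f: t = 0; u = 3; (((y * y) * (t + y)) == max(t, z)) -> false; u = 12; ((u + z) < (x - y)) -> false; v = 0; [i=0]; v = 0; [i=1]; v = 0; [i=2]; v = 0; [i=3]; v = 0; [i=4]; v = 0; v = -6; return 24. g: t = 0; u = 3; (!(((y * y) * (t + y)) != max(t, z))) -> false; u = 12; ((u + z) < (x - y)) -> false; v = 0; [i=0]; v = 0; [i=1]; v = 0; [i=2]; v = 0; [i=3]; v = 0; [i=4]; v = 0; v = -6; return 24. Both give 24.
Every one of the 336 inputs gives matching results.
verdict: equivalent


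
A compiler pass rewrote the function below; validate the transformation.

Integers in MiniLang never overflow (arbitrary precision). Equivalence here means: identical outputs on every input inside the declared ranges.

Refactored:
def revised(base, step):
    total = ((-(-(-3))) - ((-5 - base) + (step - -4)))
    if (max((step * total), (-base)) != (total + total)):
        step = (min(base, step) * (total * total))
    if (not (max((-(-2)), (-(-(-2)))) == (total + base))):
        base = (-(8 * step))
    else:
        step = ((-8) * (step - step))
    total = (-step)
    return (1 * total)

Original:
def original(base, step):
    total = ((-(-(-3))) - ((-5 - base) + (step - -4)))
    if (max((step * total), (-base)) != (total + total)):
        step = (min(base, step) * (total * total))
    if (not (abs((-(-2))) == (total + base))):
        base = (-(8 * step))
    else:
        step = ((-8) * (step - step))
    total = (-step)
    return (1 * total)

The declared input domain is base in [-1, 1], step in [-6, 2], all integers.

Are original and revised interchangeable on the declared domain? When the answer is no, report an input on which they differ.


This is a faithful refactor — min/max/abs usage differs, plus constant usage differs, but the computed results match everywhere.
As a probe, take base=1, step=-4: original runs total becomes 3; next (max((step * total), (-base)) != (total + total)) evaluates to true; next step becomes -36; next (not (abs((-(-2))) == (total + base))) evaluates to true; next base becomes 288; next total becomes 36; next final value 36; revised runs total becomes 3; next (max((step * total), (-base)) != (total + total)) evaluates to true; next step becomes -36; next (not (max((-(-2)), (-(-(-2)))) == (total + base))) evaluates to true; next base becomes 288; next total becomes 36; next final value 36; both end at 36.
Every one of the 27 inputs gives matching results.
verdict: equivalent


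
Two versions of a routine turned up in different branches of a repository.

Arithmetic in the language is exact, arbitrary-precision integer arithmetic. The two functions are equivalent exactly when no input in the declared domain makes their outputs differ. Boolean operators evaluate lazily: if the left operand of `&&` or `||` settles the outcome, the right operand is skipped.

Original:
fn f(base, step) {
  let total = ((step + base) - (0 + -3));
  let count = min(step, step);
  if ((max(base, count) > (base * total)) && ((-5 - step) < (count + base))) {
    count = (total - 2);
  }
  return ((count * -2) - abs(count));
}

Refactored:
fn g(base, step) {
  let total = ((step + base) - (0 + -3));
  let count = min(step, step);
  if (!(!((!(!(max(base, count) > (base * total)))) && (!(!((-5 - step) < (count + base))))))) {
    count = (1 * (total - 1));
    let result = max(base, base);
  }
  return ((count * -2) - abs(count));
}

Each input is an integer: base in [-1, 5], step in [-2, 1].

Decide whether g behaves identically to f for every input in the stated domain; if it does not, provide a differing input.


These are not equivalent — on base=-1, step=0 the outputs split (0 vs -3).
f: total := 2 | count := 0 | ((max(base, count) > (base * total)) && ((-5 - step) < (count + base))): true | count := 0 | result 0
g: total := 2 | count := 0 | (!(!((!(!(max(base, count) > (base * total)))) && (!(!((-5 - step) < (count + base))))))): true | count := 1 | result := -1 | result -3
verdict: not equivalent; witness: base=-1, step=0


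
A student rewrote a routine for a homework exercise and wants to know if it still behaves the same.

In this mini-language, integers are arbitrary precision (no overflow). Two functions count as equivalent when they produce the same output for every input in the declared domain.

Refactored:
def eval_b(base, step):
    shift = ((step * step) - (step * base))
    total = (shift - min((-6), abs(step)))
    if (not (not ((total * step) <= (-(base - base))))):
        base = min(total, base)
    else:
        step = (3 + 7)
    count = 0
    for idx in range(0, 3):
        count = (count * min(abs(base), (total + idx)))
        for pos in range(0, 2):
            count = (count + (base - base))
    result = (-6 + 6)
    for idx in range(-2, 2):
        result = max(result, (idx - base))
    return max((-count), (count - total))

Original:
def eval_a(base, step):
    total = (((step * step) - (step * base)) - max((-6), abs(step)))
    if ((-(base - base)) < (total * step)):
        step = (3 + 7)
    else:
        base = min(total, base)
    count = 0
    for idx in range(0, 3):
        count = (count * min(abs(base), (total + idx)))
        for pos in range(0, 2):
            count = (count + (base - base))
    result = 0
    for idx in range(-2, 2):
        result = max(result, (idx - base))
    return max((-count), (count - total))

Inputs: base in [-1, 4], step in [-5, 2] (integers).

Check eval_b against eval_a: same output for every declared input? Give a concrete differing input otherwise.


Not equivalent: base=-1, step=-1 separates them (1 vs 0).
eval_a: total becomes -1; next ((-(base - base)) < (total * step)) evaluates to true; next step becomes 10; next count becomes 0; next at idx=0:; next count becomes 0; next at pos=0:; next count becomes 0; next at pos=1:; next count becomes 0; next at idx=1:; next count becomes 0; next at pos=0:; next count becomes 0; next at pos=1:; next count becomes 0; next at idx=2:; next count becomes 0; next at pos=0:; next count becomes 0; next at pos=1:; next count becomes 0; next result becomes 0; next at idx=-2:; next result becomes 0; next at idx=-1:; next result becomes 0; next at idx=0:; next result becomes 1; next at idx=1:; next result becomes 2; next final value 1
eval_b: shift becomes 0; next total becomes 6; next (not (not ((total * step) <= (-(base - base))))) evaluates to true; next base becomes -1; next count becomes 0; next at idx=0:; next count becomes 0; next at pos=0:; next count becomes 0; next at pos=1:; next count becomes 0; next at idx=1:; next count becomes 0; next at pos=0:; next count becomes 0; next at pos=1:; next count becomes 0; next at idx=2:; next count becomes 0; next at pos=0:; next count becomes 0; next at pos=1:; next count becomes 0; next result becomes 0; next at idx=-2:; next result becomes 0; next at idx=-1:; next result becomes 0; next at idx=0:; next result becomes 1; next at idx=1:; next result becomes 2; next final value 0
verdict: not equivalent; witness: base=-1, step=-1


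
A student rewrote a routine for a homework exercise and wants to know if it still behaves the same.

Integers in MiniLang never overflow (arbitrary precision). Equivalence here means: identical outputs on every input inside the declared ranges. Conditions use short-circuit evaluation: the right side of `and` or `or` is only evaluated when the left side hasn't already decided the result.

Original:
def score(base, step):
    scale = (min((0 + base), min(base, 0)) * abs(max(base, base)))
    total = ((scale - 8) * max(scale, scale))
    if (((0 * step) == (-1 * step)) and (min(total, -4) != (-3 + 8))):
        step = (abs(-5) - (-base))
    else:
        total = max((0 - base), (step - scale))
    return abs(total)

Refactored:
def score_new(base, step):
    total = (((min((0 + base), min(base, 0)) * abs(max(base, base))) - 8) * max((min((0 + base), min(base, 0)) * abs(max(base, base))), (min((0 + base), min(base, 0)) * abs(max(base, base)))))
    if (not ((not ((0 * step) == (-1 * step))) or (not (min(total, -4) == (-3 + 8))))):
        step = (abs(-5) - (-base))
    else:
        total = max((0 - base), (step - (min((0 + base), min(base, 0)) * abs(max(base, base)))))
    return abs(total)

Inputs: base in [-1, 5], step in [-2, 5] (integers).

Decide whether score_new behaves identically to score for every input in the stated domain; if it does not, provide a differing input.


Run the pair on base=-1, step=0.
score: scale = -1; total = 9; (((0 * step) == (-1 * step)) and (min(total, -4) != (-3 + 8))) -> true; step = 4; return 9
score_new: total = 9; (not ((not ((0 * step) == (-1 * step))) or (not (min(total, -4) == (-3 + 8))))) -> false; total = 1; return 1
9 against 1: the behavior changed.
verdict: not equivalent; witness: base=-1, step=0


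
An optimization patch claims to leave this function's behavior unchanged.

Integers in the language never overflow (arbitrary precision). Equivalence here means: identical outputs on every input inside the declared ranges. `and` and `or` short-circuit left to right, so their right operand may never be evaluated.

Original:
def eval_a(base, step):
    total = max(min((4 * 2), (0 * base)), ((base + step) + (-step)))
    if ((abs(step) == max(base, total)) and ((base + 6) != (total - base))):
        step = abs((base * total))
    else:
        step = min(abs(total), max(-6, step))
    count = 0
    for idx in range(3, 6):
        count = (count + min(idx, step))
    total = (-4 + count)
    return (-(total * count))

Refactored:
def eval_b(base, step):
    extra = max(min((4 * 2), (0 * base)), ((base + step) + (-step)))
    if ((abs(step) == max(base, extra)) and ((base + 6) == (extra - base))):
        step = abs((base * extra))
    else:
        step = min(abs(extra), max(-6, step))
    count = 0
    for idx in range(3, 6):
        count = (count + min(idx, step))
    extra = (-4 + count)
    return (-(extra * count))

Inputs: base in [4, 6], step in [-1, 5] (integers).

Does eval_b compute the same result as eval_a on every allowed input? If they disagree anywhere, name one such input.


Evaluate both at base=4, step=4.
eval_a: total becomes 4; next ((abs(step) == max(base, total)) and ((base + 6) != (total - base))) evaluates to true; next step becomes 16; next count becomes 0; next at idx=3:; next count becomes 3; next at idx=4:; next count becomes 7; next at idx=5:; next count becomes 12; next total becomes 8; next final value -96
eval_b: extra becomes 4; next ((abs(step) == max(base, extra)) and ((base + 6) == (extra - base))) evaluates to false; next step becomes 4; next count becomes 0; next at idx=3:; next count becomes 3; next at idx=4:; next count becomes 7; next at idx=5:; next count becomes 11; next extra becomes 7; next final value -77
-96 != -77, so the rewrite changes behavior.
verdict: not equivalent; witness: base=4, step=4


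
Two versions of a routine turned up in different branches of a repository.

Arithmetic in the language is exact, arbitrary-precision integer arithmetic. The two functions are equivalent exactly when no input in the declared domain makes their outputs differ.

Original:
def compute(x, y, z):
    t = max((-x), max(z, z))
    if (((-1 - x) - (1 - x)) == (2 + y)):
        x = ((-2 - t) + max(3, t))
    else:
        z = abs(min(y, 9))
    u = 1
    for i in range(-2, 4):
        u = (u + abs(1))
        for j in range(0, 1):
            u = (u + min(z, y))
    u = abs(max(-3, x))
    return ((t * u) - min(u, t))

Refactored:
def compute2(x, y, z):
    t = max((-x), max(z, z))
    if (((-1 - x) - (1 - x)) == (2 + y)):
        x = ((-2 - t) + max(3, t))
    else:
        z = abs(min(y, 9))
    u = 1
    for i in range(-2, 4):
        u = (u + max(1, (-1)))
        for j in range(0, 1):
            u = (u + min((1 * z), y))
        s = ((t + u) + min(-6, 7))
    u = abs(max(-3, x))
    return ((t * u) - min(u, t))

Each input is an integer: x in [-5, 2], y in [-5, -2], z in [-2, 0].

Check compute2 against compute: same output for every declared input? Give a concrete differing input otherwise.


Equivalent — the differences include constant usage differs, min/max/abs usage differs, statement counts differ, local variable names differ, arithmetic usage differs, yet no declared input distinguishes the two.
As a probe, take x=-5, y=-2, z=-2: compute runs t=5, then (((-1 - x) - (1 - x)) == (2 + y)) is false, then z=2, then u=1, then (i=-2), then u=2, then (j=0), then u=0, then (i=-1), then u=1, then (j=0), then u=-1, then (i=0), then u=0, then (j=0), then u=-2, then (i=1), then u=-1, then (j=0), then u=-3, then (i=2), then u=-2, then (j=0), then u=-4, then (i=3), then u=-3, then (j=0), then u=-5, then u=3, then returns 12; compute2 runs t=5, then (((-1 - x) - (1 - x)) == (2 + y)) is false, then z=2, then u=1, then (i=-2), then u=2, then (j=0), then u=0, then s=-1, then (i=-1), then u=1, then (j=0), then u=-1, then s=-2, then (i=0), then u=0, then (j=0), then u=-2, then s=-3, then (i=1), then u=-1, then (j=0), then u=-3, then s=-4, then (i=2), then u=-2, then (j=0), then u=-4, then s=-5, then (i=3), then u=-3, then (j=0), then u=-5, then s=-6, then u=3, then returns 12; both end at 12.
Checked all 96 inputs in the declared domain: the outputs agree on every one.
verdict: equivalent


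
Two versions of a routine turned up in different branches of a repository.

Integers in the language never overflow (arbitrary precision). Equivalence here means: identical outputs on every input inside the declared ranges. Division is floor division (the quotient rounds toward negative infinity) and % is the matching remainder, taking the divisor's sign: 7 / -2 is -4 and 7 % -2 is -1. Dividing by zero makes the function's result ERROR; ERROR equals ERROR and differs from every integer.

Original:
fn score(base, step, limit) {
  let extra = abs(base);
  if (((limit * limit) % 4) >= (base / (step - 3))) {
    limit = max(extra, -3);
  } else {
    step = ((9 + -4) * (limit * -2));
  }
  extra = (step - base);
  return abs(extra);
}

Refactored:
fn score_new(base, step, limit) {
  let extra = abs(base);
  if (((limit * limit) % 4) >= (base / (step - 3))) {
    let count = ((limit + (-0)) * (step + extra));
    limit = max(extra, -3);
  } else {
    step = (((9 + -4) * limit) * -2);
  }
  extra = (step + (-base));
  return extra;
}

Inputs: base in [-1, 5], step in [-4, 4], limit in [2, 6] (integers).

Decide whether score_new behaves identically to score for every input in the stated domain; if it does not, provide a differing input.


Try base=-1, step=-4, limit=2.
score: extra := 1 | (((limit * limit) % 4) >= (base / (step - 3))): true | limit := 1 | extra := -3 | result 3
score_new: extra := 1 | (((limit * limit) % 4) >= (base / (step - 3))): true | count := -6 | limit := 1 | extra := -3 | result -3
3 vs -3 — the two versions disagree here.
verdict: not equivalent; witness: base=-1, step=-4, limit=2


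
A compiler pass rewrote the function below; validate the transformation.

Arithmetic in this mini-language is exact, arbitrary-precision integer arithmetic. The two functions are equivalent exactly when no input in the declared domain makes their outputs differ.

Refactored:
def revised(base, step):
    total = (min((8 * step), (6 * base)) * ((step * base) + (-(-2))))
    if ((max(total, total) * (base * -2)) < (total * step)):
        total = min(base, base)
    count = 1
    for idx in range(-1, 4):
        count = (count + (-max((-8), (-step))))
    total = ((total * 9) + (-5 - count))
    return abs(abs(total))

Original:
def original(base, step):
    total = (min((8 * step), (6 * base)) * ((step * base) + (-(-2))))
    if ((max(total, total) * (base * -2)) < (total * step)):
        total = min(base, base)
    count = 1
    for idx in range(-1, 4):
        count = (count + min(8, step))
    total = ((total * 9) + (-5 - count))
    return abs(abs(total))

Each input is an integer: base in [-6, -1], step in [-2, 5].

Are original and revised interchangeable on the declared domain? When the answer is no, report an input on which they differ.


Behavior is preserved: although min/max/abs usage differs, the outputs never diverge.
As a probe, take base=-1, step=2: original runs total = 0; ((max(total, total) * (base * -2)) < (total * step)) -> false; count = 1; [idx=-1]; count = 3; [idx=0]; count = 5; [idx=1]; count = 7; [idx=2]; count = 9; [idx=3]; count = 11; total = -16; return 16; revised runs total = 0; ((max(total, total) * (base * -2)) < (total * step)) -> false; count = 1; [idx=-1]; count = 3; [idx=0]; count = 5; [idx=1]; count = 7; [idx=2]; count = 9; [idx=3]; count = 11; total = -16; return 16; both end at 16.
Every one of the 48 inputs gives matching results.
verdict: equivalent


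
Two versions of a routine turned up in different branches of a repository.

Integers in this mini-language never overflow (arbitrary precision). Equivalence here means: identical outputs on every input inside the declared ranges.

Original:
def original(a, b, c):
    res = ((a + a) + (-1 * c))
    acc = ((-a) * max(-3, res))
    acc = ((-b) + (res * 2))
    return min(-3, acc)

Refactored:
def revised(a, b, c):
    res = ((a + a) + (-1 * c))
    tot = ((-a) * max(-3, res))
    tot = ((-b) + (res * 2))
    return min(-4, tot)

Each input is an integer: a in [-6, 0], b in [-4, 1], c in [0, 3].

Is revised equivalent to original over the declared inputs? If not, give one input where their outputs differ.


The rewrite breaks on a=-1, b=-4, c=0, where the results are -3 and -4.
original: res := -2 | acc := -2 | acc := 0 | result -3
revised: res := -2 | tot := -2 | tot := 0 | result -4
verdict: not equivalent; witness: a=-1, b=-4, c=0


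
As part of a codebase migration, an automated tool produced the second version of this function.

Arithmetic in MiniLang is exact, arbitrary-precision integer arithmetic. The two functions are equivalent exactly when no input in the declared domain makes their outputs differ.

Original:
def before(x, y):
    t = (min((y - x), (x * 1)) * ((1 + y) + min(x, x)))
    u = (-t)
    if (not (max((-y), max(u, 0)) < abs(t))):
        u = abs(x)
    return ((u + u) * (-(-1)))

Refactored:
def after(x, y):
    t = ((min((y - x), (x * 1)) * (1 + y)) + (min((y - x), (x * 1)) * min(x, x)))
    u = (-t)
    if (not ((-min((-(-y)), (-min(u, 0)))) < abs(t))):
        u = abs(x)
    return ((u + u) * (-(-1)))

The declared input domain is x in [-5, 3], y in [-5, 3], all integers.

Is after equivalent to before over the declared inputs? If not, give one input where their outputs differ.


Take x=-2, y=3.
before: t becomes -4; next u becomes 4; next (not (max((-y), max(u, 0)) < abs(t))) evaluates to true; next u becomes 2; next final value 4
after: t becomes -4; next u becomes 4; next (not ((-min((-(-y)), (-min(u, 0)))) < abs(t))) evaluates to false; next final value 8
4 and 8 differ, so these are not the same function on this domain.
verdict: not equivalent; witness: x=-2, y=3


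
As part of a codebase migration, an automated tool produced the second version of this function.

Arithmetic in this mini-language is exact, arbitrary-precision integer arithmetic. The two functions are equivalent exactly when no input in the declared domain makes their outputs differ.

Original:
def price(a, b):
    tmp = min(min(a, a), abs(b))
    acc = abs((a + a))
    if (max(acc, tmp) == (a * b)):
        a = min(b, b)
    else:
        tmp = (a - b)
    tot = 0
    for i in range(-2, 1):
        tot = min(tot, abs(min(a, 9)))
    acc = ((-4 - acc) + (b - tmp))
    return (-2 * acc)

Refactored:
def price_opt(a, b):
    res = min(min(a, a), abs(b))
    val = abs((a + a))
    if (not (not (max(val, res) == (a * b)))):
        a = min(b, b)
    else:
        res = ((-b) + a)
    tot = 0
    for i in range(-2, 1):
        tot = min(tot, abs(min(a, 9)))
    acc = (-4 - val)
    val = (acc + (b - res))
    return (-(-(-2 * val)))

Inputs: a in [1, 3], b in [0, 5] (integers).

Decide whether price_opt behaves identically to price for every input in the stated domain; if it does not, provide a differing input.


Side by side, the visible changes include: arithmetic usage differs, local variable names differ, statement counts differ, boolean connective usage differs.
As a probe, take a=2, b=2: price runs tmp := 2 | acc := 4 | (max(acc, tmp) == (a * b)): true | a := 2 | tot := 0 | iter i=-2: | tot := 0 | iter i=-1: | tot := 0 | iter i=0: | tot := 0 | acc := -8 | result 16; price_opt runs res := 2 | val := 4 | (not (not (max(val, res) == (a * b)))): true | a := 2 | tot := 0 | iter i=-2: | tot := 0 | iter i=-1: | tot := 0 | iter i=0: | tot := 0 | acc := -8 | val := -8 | result 16; both end at 16.
Checked all 18 inputs in the declared domain: the outputs agree on every one.
verdict: equivalent
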